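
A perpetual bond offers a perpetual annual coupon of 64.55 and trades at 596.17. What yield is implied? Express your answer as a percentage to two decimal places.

P = C/r ⇒ r = C/P = 64.55/596.17 = 0.108274

10.83%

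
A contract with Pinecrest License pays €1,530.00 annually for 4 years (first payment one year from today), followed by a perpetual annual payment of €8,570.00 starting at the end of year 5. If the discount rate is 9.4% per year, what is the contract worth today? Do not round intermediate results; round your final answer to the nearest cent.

PV of 4-year annuity: €1,530.00 × [1 − (1+0.094)^−4] / 0.094 = 4913.56219
Perpetuity value at year 4: €8,570.00 / 0.094 = 91170.21277
PV of perpetuity: 91170.21277 / (1+0.094)^4 = 63647.84156
Total PV = 4913.56219 + 63647.84156 = 68561.40375

€68561.40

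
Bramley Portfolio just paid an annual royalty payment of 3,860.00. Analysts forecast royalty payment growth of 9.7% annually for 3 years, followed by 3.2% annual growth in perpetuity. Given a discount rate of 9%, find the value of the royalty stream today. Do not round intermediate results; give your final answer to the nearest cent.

81742.49

D_1 = 4234.42000
D_2 = 4645.15874
D_3 = 5095.73914
Terminal value at year 3: TV = D_3×(1+g_2)/(r−g_2) = 5258.80279/0.058 = 90669.01362
P_0 = D_1/(1+r)^1 + D_2/(1+r)^2 + D_3/(1+r)^3 + TV/(1+r)^3
    = 3884.78899 + 3909.73718 + 3934.84558 + 70013.11447 = 81742.48622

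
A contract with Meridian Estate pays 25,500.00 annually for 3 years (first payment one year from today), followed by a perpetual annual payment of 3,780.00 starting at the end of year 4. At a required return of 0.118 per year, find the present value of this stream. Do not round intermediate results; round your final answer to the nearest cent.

84381.49

PV of 3-year annuity: 25,500.00 × [1 − (1+0.118)^−3] / 0.118 = 61457.80604
Perpetuity value at year 3: 3,780.00 / 0.118 = 32033.89831
PV of perpetuity: 32033.89831 / (1+0.118)^3 = 22923.68235
Total PV = 61457.80604 + 22923.68235 = 84381.48839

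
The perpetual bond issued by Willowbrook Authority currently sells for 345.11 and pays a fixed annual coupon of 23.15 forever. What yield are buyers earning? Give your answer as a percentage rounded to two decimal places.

P = C/r ⇒ r = C/P = 23.15/345.11 = 0.067080

6.71%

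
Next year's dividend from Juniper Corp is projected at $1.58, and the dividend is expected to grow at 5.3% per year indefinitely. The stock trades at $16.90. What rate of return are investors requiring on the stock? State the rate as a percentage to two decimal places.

14.65%

P = D₁/(r − g) ⇒ r = D₁/P + g = $1.5800/$16.90 + 0.053 = 0.093491 + 0.053 = 0.146491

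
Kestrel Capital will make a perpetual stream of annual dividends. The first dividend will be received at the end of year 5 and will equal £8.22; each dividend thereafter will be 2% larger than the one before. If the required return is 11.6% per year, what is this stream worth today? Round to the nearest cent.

£55.20

Value at end of year 4: C₁ / (r − g) = £8.22 / (0.116 − 0.02) = £85.6250
Discount to today: PV = £85.6250 / (1 + 0.116)^4 = £85.6250 / 1.551161 = £55.20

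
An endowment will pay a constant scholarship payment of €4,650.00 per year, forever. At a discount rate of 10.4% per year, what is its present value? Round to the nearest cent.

€44711.54

Level perpetuity: PV = C / r = €4,650.00 / 0.104 = €44,711.54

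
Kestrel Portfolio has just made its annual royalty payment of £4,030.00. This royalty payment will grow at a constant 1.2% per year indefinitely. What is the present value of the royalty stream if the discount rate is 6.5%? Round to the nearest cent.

£76950.19

D₁ = D₀ × (1 + g) = £4,030.00 × 1.012 = £4,078.3600
Growing perpetuity: P = D₁ / (r − g) = £4,078.3600 / (0.065 − 0.012) = £76,950.19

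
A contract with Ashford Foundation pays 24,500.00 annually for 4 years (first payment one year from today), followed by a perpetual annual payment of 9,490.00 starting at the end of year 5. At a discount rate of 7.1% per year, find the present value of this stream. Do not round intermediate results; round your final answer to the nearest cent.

PV of 4-year annuity: 24,500.00 × [1 − (1+0.071)^−4] / 0.071 = 82799.67607
Perpetuity value at year 4: 9,490.00 / 0.071 = 133661.97183
PV of perpetuity: 133661.97183 / (1+0.071)^4 = 101589.77077
Total PV = 82799.67607 + 101589.77077 = 184389.44685

184389.45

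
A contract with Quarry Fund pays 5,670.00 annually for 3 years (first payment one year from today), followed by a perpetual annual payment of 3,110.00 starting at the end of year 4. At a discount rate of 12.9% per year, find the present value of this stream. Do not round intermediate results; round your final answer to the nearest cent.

PV of 3-year annuity: 5,670.00 × [1 − (1+0.129)^−3] / 0.129 = 13410.50028
Perpetuity value at year 3: 3,110.00 / 0.129 = 24108.52713
PV of perpetuity: 24108.52713 / (1+0.129)^3 = 16752.85590
Total PV = 13410.50028 + 16752.85590 = 30163.35618

30163.36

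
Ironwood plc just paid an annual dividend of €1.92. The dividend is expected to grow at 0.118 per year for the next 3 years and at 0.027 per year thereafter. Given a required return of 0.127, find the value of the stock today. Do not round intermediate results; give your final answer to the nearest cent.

€24.92

D_1 = 2.14656
D_2 = 2.39985
D_3 = 2.68304
Terminal value at year 3: TV = D_3×(1+g_2)/(r−g_2) = 2.75548/0.1 = 27.55479
P_0 = D_1/(1+r)^1 + D_2/(1+r)^2 + D_3/(1+r)^3 + TV/(1+r)^3
    = 1.90467 + 1.88946 + 1.87437 + 19.24976 = 24.91825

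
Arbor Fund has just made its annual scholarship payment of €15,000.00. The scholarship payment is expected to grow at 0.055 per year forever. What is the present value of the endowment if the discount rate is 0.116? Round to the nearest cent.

€259426.23

D₁ = D₀ × (1 + g) = €15,000.00 × 1.055 = €15,825.0000
Growing perpetuity: P = D₁ / (r − g) = €15,825.0000 / (0.116 − 0.055) = €259,426.23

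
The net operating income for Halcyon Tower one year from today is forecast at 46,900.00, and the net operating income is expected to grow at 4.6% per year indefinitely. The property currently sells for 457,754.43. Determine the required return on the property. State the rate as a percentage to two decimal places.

P = D₁/(r − g) ⇒ r = D₁/P + g = 46,900.0000/457,754.43 + 0.046 = 0.102457 + 0.046 = 0.148457

14.85%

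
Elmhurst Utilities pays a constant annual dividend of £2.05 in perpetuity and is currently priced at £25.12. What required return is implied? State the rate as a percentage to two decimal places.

8.16%

P = C/r ⇒ r = C/P = £2.05/£25.12 = 0.081608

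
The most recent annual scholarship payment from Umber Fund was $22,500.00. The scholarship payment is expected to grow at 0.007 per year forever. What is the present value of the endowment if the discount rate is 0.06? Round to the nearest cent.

D₁ = D₀ × (1 + g) = $22,500.00 × 1.007 = $22,657.5000
Growing perpetuity: P = D₁ / (r − g) = $22,657.5000 / (0.06 − 0.007) = $427,500.00

$427500.00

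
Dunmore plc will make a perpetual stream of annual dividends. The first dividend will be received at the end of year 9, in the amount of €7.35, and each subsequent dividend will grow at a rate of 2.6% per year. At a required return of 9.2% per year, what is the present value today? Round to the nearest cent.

Value at end of year 8: C₁ / (r − g) = €7.35 / (0.092 − 0.026) = €111.3636
Discount to today: PV = €111.3636 / (1 + 0.092)^8 = €111.3636 / 2.022000 = €55.08

€55.08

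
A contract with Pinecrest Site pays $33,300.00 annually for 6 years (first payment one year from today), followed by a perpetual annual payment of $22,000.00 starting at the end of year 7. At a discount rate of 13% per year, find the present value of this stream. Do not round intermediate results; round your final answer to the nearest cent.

PV of 6-year annuity: $33,300.00 × [1 − (1+0.13)^−6] / 0.13 = 133118.40797
Perpetuity value at year 6: $22,000.00 / 0.13 = 169230.76923
PV of perpetuity: 169230.76923 / (1+0.13)^6 = 81284.67387
Total PV = 133118.40797 + 81284.67387 = 214403.08185

$214403.08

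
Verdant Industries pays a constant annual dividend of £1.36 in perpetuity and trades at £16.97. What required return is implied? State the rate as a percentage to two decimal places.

8.01%

P = C/r ⇒ r = C/P = £1.36/£16.97 = 0.080141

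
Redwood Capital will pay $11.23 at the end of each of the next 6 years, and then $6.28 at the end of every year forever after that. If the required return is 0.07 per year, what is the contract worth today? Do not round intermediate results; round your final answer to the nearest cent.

$113.31

PV of 6-year annuity: $11.23 × [1 − (1+0.07)^−6] / 0.07 = 53.52824
Perpetuity value at year 6: $6.28 / 0.07 = 89.71429
PV of perpetuity: 89.71429 / (1+0.07)^6 = 59.78042
Total PV = 53.52824 + 59.78042 = 113.30866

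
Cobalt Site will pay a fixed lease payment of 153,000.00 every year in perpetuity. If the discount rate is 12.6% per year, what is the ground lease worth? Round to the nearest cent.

Level perpetuity: PV = C / r = 153,000.00 / 0.126 = 1,214,285.71

1214285.71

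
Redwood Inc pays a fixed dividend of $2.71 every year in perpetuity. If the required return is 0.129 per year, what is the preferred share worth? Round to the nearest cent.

Level perpetuity: PV = C / r = $2.71 / 0.129 = $21.01

$21.01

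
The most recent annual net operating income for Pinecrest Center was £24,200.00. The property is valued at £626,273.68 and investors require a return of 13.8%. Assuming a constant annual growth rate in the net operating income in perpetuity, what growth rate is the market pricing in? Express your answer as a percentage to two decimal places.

P = D₀(1+g)/(r−g) ⇒ P(r−g) = D₀(1+g) ⇒ g(P+D₀) = P·r − D₀
g = (P·r − D₀)/(P + D₀) = (£626,273.68×0.138 − £24,200.00) / (£626,273.68 + £24,200.00) = 0.095662

9.57%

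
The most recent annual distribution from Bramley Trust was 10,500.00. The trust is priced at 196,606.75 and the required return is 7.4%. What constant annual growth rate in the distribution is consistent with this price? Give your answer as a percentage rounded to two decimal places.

P = D₀(1+g)/(r−g) ⇒ P(r−g) = D₀(1+g) ⇒ g(P+D₀) = P·r − D₀
g = (P·r − D₀)/(P + D₀) = (196,606.75×0.074 − 10,500.00) / (196,606.75 + 10,500.00) = 0.019550

1.95%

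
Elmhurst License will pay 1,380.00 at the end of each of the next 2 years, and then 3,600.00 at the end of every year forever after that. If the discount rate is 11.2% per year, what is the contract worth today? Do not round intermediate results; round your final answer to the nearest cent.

PV of 2-year annuity: 1,380.00 × [1 − (1+0.112)^−2] / 0.112 = 2357.02086
Perpetuity value at year 2: 3,600.00 / 0.112 = 32142.85714
PV of perpetuity: 32142.85714 / (1+0.112)^2 = 25994.10708
Total PV = 2357.02086 + 25994.10708 = 28351.12794

28351.13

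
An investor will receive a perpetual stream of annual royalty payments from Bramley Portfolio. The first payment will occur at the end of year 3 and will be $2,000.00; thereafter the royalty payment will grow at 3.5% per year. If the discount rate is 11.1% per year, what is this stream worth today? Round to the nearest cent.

Value at end of year 2: C₁ / (r − g) = $2,000.00 / (0.111 − 0.035) = $26,315.7895
Discount to today: PV = $26,315.7895 / (1 + 0.111)^2 = $26,315.7895 / 1.234321 = $21,320.05

$21320.05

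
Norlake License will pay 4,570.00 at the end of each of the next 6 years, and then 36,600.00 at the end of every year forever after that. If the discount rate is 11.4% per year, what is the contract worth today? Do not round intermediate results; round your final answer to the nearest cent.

PV of 6-year annuity: 4,570.00 × [1 − (1+0.114)^−6] / 0.114 = 19112.80458
Perpetuity value at year 6: 36,600.00 / 0.114 = 321052.63158
PV of perpetuity: 321052.63158 / (1+0.114)^6 = 167982.90562
Total PV = 19112.80458 + 167982.90562 = 187095.71020

187095.71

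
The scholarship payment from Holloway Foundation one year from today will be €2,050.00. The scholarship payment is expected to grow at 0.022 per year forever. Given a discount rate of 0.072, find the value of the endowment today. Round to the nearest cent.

Growing perpetuity: P = D₁ / (r − g) = €2,050.0000 / (0.072 − 0.022) = €41,000.00

€41000.00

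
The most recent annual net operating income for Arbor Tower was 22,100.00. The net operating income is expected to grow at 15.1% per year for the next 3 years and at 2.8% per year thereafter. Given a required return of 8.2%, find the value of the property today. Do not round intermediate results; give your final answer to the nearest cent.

581570.35

D_1 = 25437.10000
D_2 = 29278.10210
D_3 = 33699.09552
Terminal value at year 3: TV = D_3×(1+g_2)/(r−g_2) = 34642.67019/0.054 = 641530.92947
P_0 = D_1/(1+r)^1 + D_2/(1+r)^2 + D_3/(1+r)^3 + TV/(1+r)^3
    = 23509.33457 + 25008.54352 + 26603.35821 + 506449.11563 = 581570.35193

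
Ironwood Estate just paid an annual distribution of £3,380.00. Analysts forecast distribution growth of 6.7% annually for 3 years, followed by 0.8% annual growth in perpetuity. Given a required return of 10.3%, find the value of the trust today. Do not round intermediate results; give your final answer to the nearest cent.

D_1 = 3606.46000
D_2 = 3848.09282
D_3 = 4105.91504
Terminal value at year 3: TV = D_3×(1+g_2)/(r−g_2) = 4138.76236/0.095 = 43565.91957
P_0 = D_1/(1+r)^1 + D_2/(1+r)^2 + D_3/(1+r)^3 + TV/(1+r)^3
    = 3269.68268 + 3162.96593 + 3059.73223 + 32465.36935 = 41957.75019

£41957.75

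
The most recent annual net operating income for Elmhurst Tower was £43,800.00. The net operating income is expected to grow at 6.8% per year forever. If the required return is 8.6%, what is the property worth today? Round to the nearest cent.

£2598800.00

D₁ = D₀ × (1 + g) = £43,800.00 × 1.068 = £46,778.4000
Growing perpetuity: P = D₁ / (r − g) = £46,778.4000 / (0.086 − 0.068) = £2,598,800.00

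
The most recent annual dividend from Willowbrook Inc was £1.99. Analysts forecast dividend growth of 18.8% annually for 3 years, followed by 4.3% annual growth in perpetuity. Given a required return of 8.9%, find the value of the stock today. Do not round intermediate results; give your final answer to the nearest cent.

D_1 = 2.36412
D_2 = 2.80857
D_3 = 3.33659
Terminal value at year 3: TV = D_3×(1+g_2)/(r−g_2) = 3.48006/0.046 = 75.65347
P_0 = D_1/(1+r)^1 + D_2/(1+r)^2 + D_3/(1+r)^3 + TV/(1+r)^3
    = 2.17091 + 2.36826 + 2.58356 + 58.57944 = 65.70218

£65.70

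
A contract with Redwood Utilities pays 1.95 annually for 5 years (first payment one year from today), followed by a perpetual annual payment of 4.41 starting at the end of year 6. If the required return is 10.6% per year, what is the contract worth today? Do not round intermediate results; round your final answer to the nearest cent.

32.42

PV of 5-year annuity: 1.95 × [1 − (1+0.106)^−5] / 0.106 = 7.28011
Perpetuity value at year 5: 4.41 / 0.106 = 41.60377
PV of perpetuity: 41.60377 / (1+0.106)^5 = 25.13953
Total PV = 7.28011 + 25.13953 = 32.41964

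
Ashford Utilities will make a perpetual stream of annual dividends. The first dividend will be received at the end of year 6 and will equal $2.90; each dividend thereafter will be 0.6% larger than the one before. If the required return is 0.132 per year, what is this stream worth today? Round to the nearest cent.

$12.38

Value at end of year 5: C₁ / (r − g) = $2.90 / (0.132 − 0.006) = $23.0159
Discount to today: PV = $23.0159 / (1 + 0.132)^5 = $23.0159 / 1.858798 = $12.38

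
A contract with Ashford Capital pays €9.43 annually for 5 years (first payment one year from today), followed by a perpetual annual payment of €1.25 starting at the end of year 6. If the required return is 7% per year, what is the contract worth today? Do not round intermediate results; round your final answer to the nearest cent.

€51.40

PV of 5-year annuity: €9.43 × [1 − (1+0.07)^−5] / 0.07 = 38.66486
Perpetuity value at year 5: €1.25 / 0.07 = 17.85714
PV of perpetuity: 17.85714 / (1+0.07)^5 = 12.73190
Total PV = 38.66486 + 12.73190 = 51.39676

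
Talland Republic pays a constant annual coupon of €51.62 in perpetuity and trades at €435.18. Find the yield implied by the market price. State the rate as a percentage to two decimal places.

11.86%

P = C/r ⇒ r = C/P = €51.62/€435.18 = 0.118618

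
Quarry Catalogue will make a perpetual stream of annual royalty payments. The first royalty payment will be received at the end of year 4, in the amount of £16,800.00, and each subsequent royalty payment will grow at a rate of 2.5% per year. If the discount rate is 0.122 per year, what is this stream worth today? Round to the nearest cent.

£122619.34

Value at end of year 3: C₁ / (r − g) = £16,800.00 / (0.122 − 0.025) = £173,195.8763
Discount to today: PV = £173,195.8763 / (1 + 0.122)^3 = £173,195.8763 / 1.412468 = £122,619.34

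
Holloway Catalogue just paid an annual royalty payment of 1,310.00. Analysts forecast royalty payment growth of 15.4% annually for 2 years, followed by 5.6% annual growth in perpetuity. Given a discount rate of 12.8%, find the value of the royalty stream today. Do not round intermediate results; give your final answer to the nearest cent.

22820.54

D_1 = 1511.74000
D_2 = 1744.54796
Terminal value at year 2: TV = D_2×(1+g_2)/(r−g_2) = 1842.24265/0.072 = 25586.70341
P_0 = D_1/(1+r)^1 + D_2/(1+r)^2 + TV/(1+r)^2
    = 1340.19504 + 1371.08606 + 20109.26215 = 22820.54324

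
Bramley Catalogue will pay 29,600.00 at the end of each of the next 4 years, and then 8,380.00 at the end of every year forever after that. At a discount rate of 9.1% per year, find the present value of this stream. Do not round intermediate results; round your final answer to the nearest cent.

PV of 4-year annuity: 29,600.00 × [1 − (1+0.091)^−4] / 0.091 = 95685.59843
Perpetuity value at year 4: 8,380.00 / 0.091 = 92087.91209
PV of perpetuity: 92087.91209 / (1+0.091)^4 = 64998.54334
Total PV = 95685.59843 + 64998.54334 = 160684.14177

160684.14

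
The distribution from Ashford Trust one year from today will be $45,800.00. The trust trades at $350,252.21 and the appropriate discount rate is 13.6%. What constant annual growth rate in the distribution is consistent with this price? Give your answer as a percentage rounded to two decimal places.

0.52%

P = D₁/(r−g) ⇒ g = r − D₁/P = 0.136 − $45,800.00/$350,252.21 = 0.005237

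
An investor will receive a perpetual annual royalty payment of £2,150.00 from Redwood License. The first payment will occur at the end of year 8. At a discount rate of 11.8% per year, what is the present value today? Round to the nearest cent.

£8345.72

Value at end of year 7: C / r = £2,150.00 / 0.118 = £18,220.3390
Discount to today: PV = £18,220.3390 / (1 + 0.118)^7 = £18,220.3390 / 2.183195 = £8,345.72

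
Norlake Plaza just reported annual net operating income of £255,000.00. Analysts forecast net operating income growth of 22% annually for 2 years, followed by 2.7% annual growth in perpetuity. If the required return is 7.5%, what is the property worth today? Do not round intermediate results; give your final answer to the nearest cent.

D_1 = 311100.00000
D_2 = 379542.00000
Terminal value at year 2: TV = D_2×(1+g_2)/(r−g_2) = 389789.63400/0.048 = 8120617.37500
P_0 = D_1/(1+r)^1 + D_2/(1+r)^2 + TV/(1+r)^2
    = 289395.34884 + 328430.07031 + 7027035.04597 = 7644860.46512

£7644860.47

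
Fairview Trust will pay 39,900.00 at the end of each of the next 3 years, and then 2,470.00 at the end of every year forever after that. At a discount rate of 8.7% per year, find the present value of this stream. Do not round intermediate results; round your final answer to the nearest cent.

PV of 3-year annuity: 39,900.00 × [1 − (1+0.087)^−3] / 0.087 = 101541.11333
Perpetuity value at year 3: 2,470.00 / 0.087 = 28390.80460
PV of perpetuity: 28390.80460 / (1+0.087)^3 = 22104.92615
Total PV = 101541.11333 + 22104.92615 = 123646.03949

123646.04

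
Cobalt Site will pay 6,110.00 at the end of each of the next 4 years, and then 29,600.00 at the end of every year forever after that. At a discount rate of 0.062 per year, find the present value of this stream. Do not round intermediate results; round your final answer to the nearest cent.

PV of 4-year annuity: 6,110.00 × [1 − (1+0.062)^−4] / 0.062 = 21075.19440
Perpetuity value at year 4: 29,600.00 / 0.062 = 477419.35484
PV of perpetuity: 477419.35484 / (1+0.062)^4 = 375320.21339
Total PV = 21075.19440 + 375320.21339 = 396395.40779

396395.41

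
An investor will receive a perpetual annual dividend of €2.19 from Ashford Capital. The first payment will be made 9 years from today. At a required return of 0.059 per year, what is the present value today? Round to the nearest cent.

€23.47

Value at end of year 8: C / r = €2.19 / 0.059 = €37.1186
Discount to today: PV = €37.1186 / (1 + 0.059)^8 = €37.1186 / 1.581859 = €23.47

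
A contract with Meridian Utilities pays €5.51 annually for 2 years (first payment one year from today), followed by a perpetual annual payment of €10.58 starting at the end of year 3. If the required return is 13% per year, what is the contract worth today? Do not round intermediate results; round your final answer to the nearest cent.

€72.93

PV of 2-year annuity: €5.51 × [1 − (1+0.13)^−2] / 0.13 = 9.19124
Perpetuity value at year 2: €10.58 / 0.13 = 81.38462
PV of perpetuity: 81.38462 / (1+0.13)^2 = 63.73609
Total PV = 9.19124 + 63.73609 = 72.92734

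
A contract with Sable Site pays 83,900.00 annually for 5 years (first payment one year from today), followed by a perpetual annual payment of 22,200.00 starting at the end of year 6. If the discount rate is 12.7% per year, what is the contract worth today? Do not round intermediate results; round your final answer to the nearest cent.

393414.29

PV of 5-year annuity: 83,900.00 × [1 − (1+0.127)^−5] / 0.127 = 297268.63048
Perpetuity value at year 5: 22,200.00 / 0.127 = 174803.14961
PV of perpetuity: 174803.14961 / (1+0.127)^5 = 96145.65739
Total PV = 297268.63048 + 96145.65739 = 393414.28787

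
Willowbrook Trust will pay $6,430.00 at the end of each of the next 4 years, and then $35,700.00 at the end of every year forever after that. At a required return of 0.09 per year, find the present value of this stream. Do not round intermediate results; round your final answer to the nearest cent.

$301840.07

PV of 4-year annuity: $6,430.00 × [1 − (1+0.09)^−4] / 0.09 = 20831.39881
Perpetuity value at year 4: $35,700.00 / 0.09 = 396666.66667
PV of perpetuity: 396666.66667 / (1+0.09)^4 = 281008.66706
Total PV = 20831.39881 + 281008.66706 = 301840.06587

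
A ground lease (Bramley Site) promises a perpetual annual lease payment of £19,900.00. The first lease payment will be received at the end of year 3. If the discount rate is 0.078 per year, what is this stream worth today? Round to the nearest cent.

Value at end of year 2: C / r = £19,900.00 / 0.078 = £255,128.2051
Discount to today: PV = £255,128.2051 / (1 + 0.078)^2 = £255,128.2051 / 1.162084 = £219,543.69

£219543.69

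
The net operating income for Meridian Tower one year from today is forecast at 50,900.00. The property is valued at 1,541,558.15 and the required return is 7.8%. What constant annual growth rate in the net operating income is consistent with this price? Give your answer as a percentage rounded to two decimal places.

4.50%

P = D₁/(r−g) ⇒ g = r − D₁/P = 0.078 − 50,900.00/1,541,558.15 = 0.044981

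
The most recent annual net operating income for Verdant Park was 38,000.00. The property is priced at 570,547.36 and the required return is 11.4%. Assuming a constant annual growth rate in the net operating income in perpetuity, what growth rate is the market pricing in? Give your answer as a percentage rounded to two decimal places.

P = D₀(1+g)/(r−g) ⇒ P(r−g) = D₀(1+g) ⇒ g(P+D₀) = P·r − D₀
g = (P·r − D₀)/(P + D₀) = (570,547.36×0.114 − 38,000.00) / (570,547.36 + 38,000.00) = 0.044438

4.44%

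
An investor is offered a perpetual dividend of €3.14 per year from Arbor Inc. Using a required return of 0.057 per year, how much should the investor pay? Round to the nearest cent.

Level perpetuity: PV = C / r = €3.14 / 0.057 = €55.09

€55.09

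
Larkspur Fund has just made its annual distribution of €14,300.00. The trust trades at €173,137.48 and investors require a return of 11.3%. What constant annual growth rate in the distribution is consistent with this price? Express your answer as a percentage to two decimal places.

2.81%

P = D₀(1+g)/(r−g) ⇒ P(r−g) = D₀(1+g) ⇒ g(P+D₀) = P·r − D₀
g = (P·r − D₀)/(P + D₀) = (€173,137.48×0.113 − €14,300.00) / (€173,137.48 + €14,300.00) = 0.028087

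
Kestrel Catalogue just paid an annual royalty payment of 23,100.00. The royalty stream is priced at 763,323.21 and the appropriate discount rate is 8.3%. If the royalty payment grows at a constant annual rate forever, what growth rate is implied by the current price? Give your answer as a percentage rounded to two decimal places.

5.12%

P = D₀(1+g)/(r−g) ⇒ P(r−g) = D₀(1+g) ⇒ g(P+D₀) = P·r − D₀
g = (P·r − D₀)/(P + D₀) = (763,323.21×0.083 − 23,100.00) / (763,323.21 + 23,100.00) = 0.051189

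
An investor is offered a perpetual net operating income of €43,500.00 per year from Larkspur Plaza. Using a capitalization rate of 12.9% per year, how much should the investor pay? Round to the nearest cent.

Level perpetuity: PV = C / r = €43,500.00 / 0.129 = €337,209.30

€337209.30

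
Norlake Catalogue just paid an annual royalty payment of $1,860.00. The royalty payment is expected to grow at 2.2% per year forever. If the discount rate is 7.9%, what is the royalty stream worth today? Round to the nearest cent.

D₁ = D₀ × (1 + g) = $1,860.00 × 1.022 = $1,900.9200
Growing perpetuity: P = D₁ / (r − g) = $1,900.9200 / (0.079 − 0.022) = $33,349.47

$33349.47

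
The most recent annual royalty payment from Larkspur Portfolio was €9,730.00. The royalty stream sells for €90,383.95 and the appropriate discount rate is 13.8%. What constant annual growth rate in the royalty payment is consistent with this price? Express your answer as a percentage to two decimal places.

2.74%

P = D₀(1+g)/(r−g) ⇒ P(r−g) = D₀(1+g) ⇒ g(P+D₀) = P·r − D₀
g = (P·r − D₀)/(P + D₀) = (€90,383.95×0.138 − €9,730.00) / (€90,383.95 + €9,730.00) = 0.027399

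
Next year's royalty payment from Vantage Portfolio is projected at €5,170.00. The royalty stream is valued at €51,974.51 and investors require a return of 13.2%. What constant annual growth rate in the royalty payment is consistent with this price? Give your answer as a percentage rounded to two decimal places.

3.25%

P = D₁/(r−g) ⇒ g = r − D₁/P = 0.132 − €5,170.00/€51,974.51 = 0.032528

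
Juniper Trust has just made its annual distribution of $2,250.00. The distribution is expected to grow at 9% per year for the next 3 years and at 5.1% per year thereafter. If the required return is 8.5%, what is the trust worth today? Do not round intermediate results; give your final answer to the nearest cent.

D_1 = 2452.50000
D_2 = 2673.22500
D_3 = 2913.81525
Terminal value at year 3: TV = D_3×(1+g_2)/(r−g_2) = 3062.41983/0.034 = 90071.17140
P_0 = D_1/(1+r)^1 + D_2/(1+r)^2 + D_3/(1+r)^3 + TV/(1+r)^3
    = 2260.36866 + 2270.78511 + 2281.24956 + 70517.44953 = 77329.85286

$77329.85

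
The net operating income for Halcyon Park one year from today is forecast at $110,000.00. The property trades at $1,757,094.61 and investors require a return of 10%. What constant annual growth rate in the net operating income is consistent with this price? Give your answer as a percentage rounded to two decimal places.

3.74%

P = D₁/(r−g) ⇒ g = r − D₁/P = 0.1 − $110,000.00/$1,757,094.61 = 0.037397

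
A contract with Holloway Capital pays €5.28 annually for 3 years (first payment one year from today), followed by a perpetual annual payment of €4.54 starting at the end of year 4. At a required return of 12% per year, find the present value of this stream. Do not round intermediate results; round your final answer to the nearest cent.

PV of 3-year annuity: €5.28 × [1 − (1+0.12)^−3] / 0.12 = 12.68167
Perpetuity value at year 3: €4.54 / 0.12 = 37.83333
PV of perpetuity: 37.83333 / (1+0.12)^3 = 26.92902
Total PV = 12.68167 + 26.92902 = 39.61069

€39.61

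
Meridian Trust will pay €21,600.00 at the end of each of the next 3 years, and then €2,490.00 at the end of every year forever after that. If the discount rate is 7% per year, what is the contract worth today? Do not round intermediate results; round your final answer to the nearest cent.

PV of 3-year annuity: €21,600.00 × [1 − (1+0.07)^−3] / 0.07 = 56685.22656
Perpetuity value at year 3: €2,490.00 / 0.07 = 35571.42857
PV of perpetuity: 35571.42857 / (1+0.07)^3 = 29036.88162
Total PV = 56685.22656 + 29036.88162 = 85722.10818

€85722.11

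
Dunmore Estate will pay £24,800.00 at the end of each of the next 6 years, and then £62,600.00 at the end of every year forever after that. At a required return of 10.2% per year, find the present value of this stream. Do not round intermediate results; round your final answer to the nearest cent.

PV of 6-year annuity: £24,800.00 × [1 − (1+0.102)^−6] / 0.102 = 107380.34564
Perpetuity value at year 6: £62,600.00 / 0.102 = 613725.49020
PV of perpetuity: 613725.49020 / (1+0.102)^6 = 342676.71451
Total PV = 107380.34564 + 342676.71451 = 450057.06015

£450057.06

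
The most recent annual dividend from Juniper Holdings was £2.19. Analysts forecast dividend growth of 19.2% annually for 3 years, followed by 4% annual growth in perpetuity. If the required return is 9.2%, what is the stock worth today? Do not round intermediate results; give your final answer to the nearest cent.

£64.82

D_1 = 2.61048
D_2 = 3.11169
D_3 = 3.70914
Terminal value at year 3: TV = D_3×(1+g_2)/(r−g_2) = 3.85750/0.052 = 74.18274
P_0 = D_1/(1+r)^1 + D_2/(1+r)^2 + D_3/(1+r)^3 + TV/(1+r)^3
    = 2.39055 + 2.60946 + 2.84843 + 56.96852 = 64.81696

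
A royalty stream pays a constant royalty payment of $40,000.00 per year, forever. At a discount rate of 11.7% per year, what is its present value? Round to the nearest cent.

Level perpetuity: PV = C / r = $40,000.00 / 0.117 = $341,880.34

$341880.34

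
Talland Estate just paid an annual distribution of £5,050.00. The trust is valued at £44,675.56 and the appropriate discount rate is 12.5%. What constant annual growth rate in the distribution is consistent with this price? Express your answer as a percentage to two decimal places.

P = D₀(1+g)/(r−g) ⇒ P(r−g) = D₀(1+g) ⇒ g(P+D₀) = P·r − D₀
g = (P·r − D₀)/(P + D₀) = (£44,675.56×0.125 − £5,050.00) / (£44,675.56 + £5,050.00) = 0.010748

1.07%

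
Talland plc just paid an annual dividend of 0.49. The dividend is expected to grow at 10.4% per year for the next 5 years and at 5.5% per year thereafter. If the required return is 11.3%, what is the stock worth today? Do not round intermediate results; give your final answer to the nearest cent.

D_1 = 0.54096
D_2 = 0.59722
D_3 = 0.65933
D_4 = 0.72790
D_5 = 0.80360
Terminal value at year 5: TV = D_5×(1+g_2)/(r−g_2) = 0.84780/0.058 = 14.61726
P_0 = D_1/(1+r)^1 + D_2/(1+r)^2 + D_3/(1+r)^3 + D_4/(1+r)^4 + D_5/(1+r)^5 + TV/(1+r)^5
    = 0.48604 + 0.48211 + 0.47821 + 0.47434 + 0.47051 + 8.55835 = 10.94955

10.95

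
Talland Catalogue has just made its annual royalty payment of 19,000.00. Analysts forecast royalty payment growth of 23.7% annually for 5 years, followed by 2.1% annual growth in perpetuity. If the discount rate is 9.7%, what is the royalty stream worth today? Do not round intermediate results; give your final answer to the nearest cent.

D_1 = 23503.00000
D_2 = 29073.21100
D_3 = 35963.56201
D_4 = 44486.92620
D_5 = 55030.32771
Terminal value at year 5: TV = D_5×(1+g_2)/(r−g_2) = 56185.96459/0.076 = 739289.00782
P_0 = D_1/(1+r)^1 + D_2/(1+r)^2 + D_3/(1+r)^3 + D_4/(1+r)^4 + D_5/(1+r)^5 + TV/(1+r)^5
    = 21424.79490 + 24159.04402 + 27242.24015 + 30718.91620 + 34639.28837 + 465351.49238 = 603535.77601

603535.78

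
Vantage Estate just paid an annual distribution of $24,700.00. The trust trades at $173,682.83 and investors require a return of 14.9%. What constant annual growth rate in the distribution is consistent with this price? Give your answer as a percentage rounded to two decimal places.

P = D₀(1+g)/(r−g) ⇒ P(r−g) = D₀(1+g) ⇒ g(P+D₀) = P·r − D₀
g = (P·r − D₀)/(P + D₀) = ($173,682.83×0.149 − $24,700.00) / ($173,682.83 + $24,700.00) = 0.005942

0.59%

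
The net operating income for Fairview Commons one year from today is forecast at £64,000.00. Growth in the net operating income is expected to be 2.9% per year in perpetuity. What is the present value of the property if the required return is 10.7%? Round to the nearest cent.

£820512.82

Growing perpetuity: P = D₁ / (r − g) = £64,000.0000 / (0.107 − 0.029) = £820,512.82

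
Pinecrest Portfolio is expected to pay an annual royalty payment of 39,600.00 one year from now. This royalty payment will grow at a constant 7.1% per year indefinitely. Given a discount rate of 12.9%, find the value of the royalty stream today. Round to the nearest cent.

682758.62

Growing perpetuity: P = D₁ / (r − g) = 39,600.0000 / (0.129 − 0.071) = 682,758.62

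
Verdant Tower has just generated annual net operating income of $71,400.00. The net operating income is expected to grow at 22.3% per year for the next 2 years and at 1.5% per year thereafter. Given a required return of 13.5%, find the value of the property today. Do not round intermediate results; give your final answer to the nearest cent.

$861040.49

D_1 = 87322.20000
D_2 = 106795.05060
Terminal value at year 2: TV = D_2×(1+g_2)/(r−g_2) = 108396.97636/0.12 = 903308.13632
P_0 = D_1/(1+r)^1 + D_2/(1+r)^2 + TV/(1+r)^2
    = 76935.85903 + 82900.93004 + 701203.69992 = 861040.48899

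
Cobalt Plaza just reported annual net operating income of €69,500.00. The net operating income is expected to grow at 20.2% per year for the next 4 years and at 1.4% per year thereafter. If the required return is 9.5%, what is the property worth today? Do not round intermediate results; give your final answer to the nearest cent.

€1616158.67

D_1 = 83539.00000
D_2 = 100413.87800
D_3 = 120697.48136
D_4 = 145078.37259
Terminal value at year 4: TV = D_4×(1+g_2)/(r−g_2) = 147109.46981/0.081 = 1816166.29390
P_0 = D_1/(1+r)^1 + D_2/(1+r)^2 + D_3/(1+r)^3 + D_4/(1+r)^4 + TV/(1+r)^4
    = 76291.32420 + 83746.27552 + 91929.70152 + 100912.78651 + 1263278.58673 = 1616158.67449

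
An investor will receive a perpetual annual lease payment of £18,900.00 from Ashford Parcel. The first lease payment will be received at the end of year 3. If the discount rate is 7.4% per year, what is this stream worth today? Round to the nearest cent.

Value at end of year 2: C / r = £18,900.00 / 0.074 = £255,405.4054
Discount to today: PV = £255,405.4054 / (1 + 0.074)^2 = £255,405.4054 / 1.153476 = £221,422.38

£221422.38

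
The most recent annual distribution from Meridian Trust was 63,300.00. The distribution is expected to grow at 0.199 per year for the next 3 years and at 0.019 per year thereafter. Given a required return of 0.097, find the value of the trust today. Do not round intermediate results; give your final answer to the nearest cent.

1307198.43

D_1 = 75896.70000
D_2 = 91000.14330
D_3 = 109109.17182
Terminal value at year 3: TV = D_3×(1+g_2)/(r−g_2) = 111182.24608/0.078 = 1425413.41130
P_0 = D_1/(1+r)^1 + D_2/(1+r)^2 + D_3/(1+r)^3 + TV/(1+r)^3
    = 69185.68824 + 75618.63282 + 82649.71809 + 1079744.39406 = 1307198.43321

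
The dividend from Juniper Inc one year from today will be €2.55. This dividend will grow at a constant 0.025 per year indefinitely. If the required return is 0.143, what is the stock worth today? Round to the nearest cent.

€21.61

Growing perpetuity: P = D₁ / (r − g) = €2.5500 / (0.143 − 0.025) = €21.61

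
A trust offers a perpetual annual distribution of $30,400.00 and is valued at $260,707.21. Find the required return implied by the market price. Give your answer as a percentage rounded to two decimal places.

P = C/r ⇒ r = C/P = $30,400.00/$260,707.21 = 0.116606

11.66%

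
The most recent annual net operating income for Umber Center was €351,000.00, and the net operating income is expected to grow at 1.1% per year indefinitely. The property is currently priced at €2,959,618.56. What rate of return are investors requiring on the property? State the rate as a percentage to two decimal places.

13.09%

D₁ = €351,000.00 × 1.011 = €354,861.0000
P = D₁/(r − g) ⇒ r = D₁/P + g = €354,861.0000/€2,959,618.56 + 0.011 = 0.119901 + 0.011 = 0.130901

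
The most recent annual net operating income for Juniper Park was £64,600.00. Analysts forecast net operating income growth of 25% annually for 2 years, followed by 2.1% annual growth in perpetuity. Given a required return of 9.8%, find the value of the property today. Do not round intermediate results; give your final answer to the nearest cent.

D_1 = 80750.00000
D_2 = 100937.50000
Terminal value at year 2: TV = D_2×(1+g_2)/(r−g_2) = 103057.18750/0.077 = 1338405.03247
P_0 = D_1/(1+r)^1 + D_2/(1+r)^2 + TV/(1+r)^2
    = 73542.80510 + 83723.59415 + 1110153.11202 = 1267419.51127

£1267419.51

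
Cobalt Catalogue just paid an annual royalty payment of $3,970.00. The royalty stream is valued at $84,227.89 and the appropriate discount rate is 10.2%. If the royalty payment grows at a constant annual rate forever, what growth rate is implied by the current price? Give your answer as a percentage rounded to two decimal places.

P = D₀(1+g)/(r−g) ⇒ P(r−g) = D₀(1+g) ⇒ g(P+D₀) = P·r − D₀
g = (P·r − D₀)/(P + D₀) = ($84,227.89×0.102 − $3,970.00) / ($84,227.89 + $3,970.00) = 0.052396

5.24%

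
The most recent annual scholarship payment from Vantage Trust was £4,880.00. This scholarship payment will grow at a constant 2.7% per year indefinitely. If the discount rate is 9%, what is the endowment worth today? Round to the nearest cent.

D₁ = D₀ × (1 + g) = £4,880.00 × 1.027 = £5,011.7600
Growing perpetuity: P = D₁ / (r − g) = £5,011.7600 / (0.09 − 0.027) = £79,551.75

£79551.75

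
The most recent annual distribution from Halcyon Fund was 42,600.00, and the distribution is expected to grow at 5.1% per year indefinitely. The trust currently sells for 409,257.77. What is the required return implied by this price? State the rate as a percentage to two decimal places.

16.04%

D₁ = 42,600.00 × 1.051 = 44,772.6000
P = D₁/(r − g) ⇒ r = D₁/P + g = 44,772.6000/409,257.77 + 0.051 = 0.109400 + 0.051 = 0.160400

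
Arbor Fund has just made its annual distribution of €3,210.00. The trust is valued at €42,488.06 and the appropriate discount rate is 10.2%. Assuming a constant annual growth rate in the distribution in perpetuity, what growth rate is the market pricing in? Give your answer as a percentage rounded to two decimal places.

P = D₀(1+g)/(r−g) ⇒ P(r−g) = D₀(1+g) ⇒ g(P+D₀) = P·r − D₀
g = (P·r − D₀)/(P + D₀) = (€42,488.06×0.102 − €3,210.00) / (€42,488.06 + €3,210.00) = 0.024591

2.46%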